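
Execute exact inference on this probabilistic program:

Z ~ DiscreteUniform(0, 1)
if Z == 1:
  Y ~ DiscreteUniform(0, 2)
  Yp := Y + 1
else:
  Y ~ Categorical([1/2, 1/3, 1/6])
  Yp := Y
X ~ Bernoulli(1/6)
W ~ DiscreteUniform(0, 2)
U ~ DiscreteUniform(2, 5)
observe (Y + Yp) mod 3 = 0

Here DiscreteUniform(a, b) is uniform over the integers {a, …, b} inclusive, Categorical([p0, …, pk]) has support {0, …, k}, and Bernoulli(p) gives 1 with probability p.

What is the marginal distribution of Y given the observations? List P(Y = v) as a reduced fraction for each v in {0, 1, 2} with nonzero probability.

Enumerate traces; 48 have nonzero weight after conditioning:
  (Z=0, Y=0, X=0, W=0, U=2) weight 5/288
  (Z=0, Y=0, X=0, W=0, U=3) weight 5/288
  (Z=0, Y=0, X=0, W=0, U=4) weight 5/288
  (Z=0, Y=0, X=0, W=0, U=5) weight 5/288
  (Z=0, Y=0, X=0, W=1, U=2) weight 5/288
  (Z=0, Y=0, X=0, W=1, U=3) weight 5/288
  (Z=0, Y=0, X=0, W=1, U=4) weight 5/288
  (Z=0, Y=0, X=0, W=1, U=5) weight 5/288
  (Z=1, Y=1, X=0, W=0, U=2) weight 5/432
  … 39 more
Group by Y:
  weight(Y=0) = 1/4
  weight(Y=1) = 1/6
Total weight = 1/4 + 1/6 = 5/12
P(Y=0 | obs) = 1/4 / 5/12 = 3/5
P(Y=1 | obs) = 1/6 / 5/12 = 2/5

P(Y=0) = 3/5, P(Y=1) = 2/5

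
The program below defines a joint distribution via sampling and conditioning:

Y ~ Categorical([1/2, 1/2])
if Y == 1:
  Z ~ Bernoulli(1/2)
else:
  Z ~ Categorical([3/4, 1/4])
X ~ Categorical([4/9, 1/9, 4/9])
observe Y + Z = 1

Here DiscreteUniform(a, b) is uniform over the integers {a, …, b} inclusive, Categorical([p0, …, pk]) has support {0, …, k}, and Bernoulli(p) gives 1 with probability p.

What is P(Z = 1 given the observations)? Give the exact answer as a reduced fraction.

Enumerate traces; 6 have nonzero weight after conditioning:
  (Y=0, Z=1, X=0) weight 1/18
  (Y=0, Z=1, X=1) weight 1/72
  (Y=0, Z=1, X=2) weight 1/18
  (Y=1, Z=0, X=0) weight 1/9
  (Y=1, Z=0, X=1) weight 1/36
  (Y=1, Z=0, X=2) weight 1/9
Group by Z:
  weight(Z=0) = 1/4
  weight(Z=1) = 1/8
Total weight = 1/4 + 1/8 = 3/8
P(Z=0 | obs) = 1/4 / 3/8 = 2/3
P(Z=1 | obs) = 1/8 / 3/8 = 1/3

P(Z = 1 | obs) = 1/3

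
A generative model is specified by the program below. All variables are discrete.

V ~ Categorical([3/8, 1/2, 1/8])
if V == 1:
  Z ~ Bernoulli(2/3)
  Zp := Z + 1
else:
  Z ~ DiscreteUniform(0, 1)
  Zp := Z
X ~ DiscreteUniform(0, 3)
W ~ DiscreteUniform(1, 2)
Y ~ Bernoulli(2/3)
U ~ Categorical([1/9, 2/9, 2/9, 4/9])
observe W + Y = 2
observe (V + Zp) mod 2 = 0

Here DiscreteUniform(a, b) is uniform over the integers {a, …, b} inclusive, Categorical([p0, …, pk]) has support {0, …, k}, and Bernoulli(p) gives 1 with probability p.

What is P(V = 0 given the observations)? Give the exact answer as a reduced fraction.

Enumerate traces; 96 have nonzero weight after conditioning:
  (V=0, Z=0, X=0, W=1, Y=1, U=0) weight 1/576
  (V=0, Z=0, X=0, W=1, Y=1, U=1) weight 1/288
  (V=0, Z=0, X=0, W=1, Y=1, U=2) weight 1/288
  (V=0, Z=0, X=0, W=1, Y=1, U=3) weight 1/144
  (V=0, Z=0, X=0, W=2, Y=0, U=0) weight 1/1152
  (V=0, Z=0, X=0, W=2, Y=0, U=1) weight 1/576
  (V=0, Z=0, X=0, W=2, Y=0, U=2) weight 1/576
  (V=0, Z=0, X=0, W=2, Y=0, U=3) weight 1/288
  (V=1, Z=0, X=0, W=1, Y=1, U=0) weight 1/648
  (V=2, Z=0, X=0, W=1, Y=1, U=0) weight 1/1728
  … 86 more
Group by V:
  weight(V=0) = 3/32
  weight(V=1) = 1/12
  weight(V=2) = 1/32
Total weight = 3/32 + 1/12 + 1/32 = 5/24
P(V=0 | obs) = 3/32 / 5/24 = 9/20
P(V=1 | obs) = 1/12 / 5/24 = 2/5
P(V=2 | obs) = 1/32 / 5/24 = 3/20

P(V = 0 | obs) = 9/20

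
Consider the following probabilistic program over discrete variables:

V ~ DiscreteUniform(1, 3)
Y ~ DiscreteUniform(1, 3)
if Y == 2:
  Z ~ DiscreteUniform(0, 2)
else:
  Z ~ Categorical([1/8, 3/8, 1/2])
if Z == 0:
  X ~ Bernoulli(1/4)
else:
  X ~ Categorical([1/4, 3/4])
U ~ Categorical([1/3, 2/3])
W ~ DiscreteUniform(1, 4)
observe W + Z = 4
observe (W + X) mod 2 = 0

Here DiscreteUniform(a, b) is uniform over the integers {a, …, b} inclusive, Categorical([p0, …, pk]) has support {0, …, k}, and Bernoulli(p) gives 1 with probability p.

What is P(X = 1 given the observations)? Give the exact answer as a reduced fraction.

P(X = 1 | obs) = 39/76

Enumerate traces; 54 have nonzero weight after conditioning:
  (V=1, Y=1, Z=0, X=0, U=0, W=4) weight 1/1152
  (V=1, Y=1, Z=0, X=0, U=1, W=4) weight 1/576
  (V=1, Y=1, Z=1, X=1, U=0, W=3) weight 1/384
  (V=1, Y=1, Z=1, X=1, U=1, W=3) weight 1/192
  (V=1, Y=1, Z=2, X=0, U=0, W=2) weight 1/864
  (V=1, Y=1, Z=2, X=0, U=1, W=2) weight 1/432
  (V=1, Y=2, Z=0, X=0, U=0, W=4) weight 1/432
  (V=1, Y=2, Z=0, X=0, U=1, W=4) weight 1/216
  … 46 more
Group by X:
  weight(X=0) = 37/576
  weight(X=1) = 13/192
Total weight = 37/576 + 13/192 = 19/144
P(X=0 | obs) = 37/576 / 19/144 = 37/76
P(X=1 | obs) = 13/192 / 19/144 = 39/76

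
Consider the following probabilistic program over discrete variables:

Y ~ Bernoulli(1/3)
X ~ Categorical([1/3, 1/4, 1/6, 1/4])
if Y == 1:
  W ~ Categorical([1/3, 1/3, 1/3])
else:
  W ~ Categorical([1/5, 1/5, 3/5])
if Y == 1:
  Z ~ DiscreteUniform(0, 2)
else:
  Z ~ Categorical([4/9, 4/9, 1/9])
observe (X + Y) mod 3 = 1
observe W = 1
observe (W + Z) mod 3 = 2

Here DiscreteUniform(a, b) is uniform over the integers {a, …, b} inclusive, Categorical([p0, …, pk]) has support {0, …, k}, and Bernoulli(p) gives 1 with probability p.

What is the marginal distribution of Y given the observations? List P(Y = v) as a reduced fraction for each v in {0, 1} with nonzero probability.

Enumerate traces; 3 have nonzero weight after conditioning:
  (Y=0, X=1, W=1, Z=1) weight 2/135
  (Y=1, X=0, W=1, Z=1) weight 1/81
  (Y=1, X=3, W=1, Z=1) weight 1/108
Group by Y:
  weight(Y=0) = 2/135
  weight(Y=1) = 7/324
Total weight = 2/135 + 7/324 = 59/1620
P(Y=0 | obs) = 2/135 / 59/1620 = 24/59
P(Y=1 | obs) = 7/324 / 59/1620 = 35/59

P(Y=0) = 24/59, P(Y=1) = 35/59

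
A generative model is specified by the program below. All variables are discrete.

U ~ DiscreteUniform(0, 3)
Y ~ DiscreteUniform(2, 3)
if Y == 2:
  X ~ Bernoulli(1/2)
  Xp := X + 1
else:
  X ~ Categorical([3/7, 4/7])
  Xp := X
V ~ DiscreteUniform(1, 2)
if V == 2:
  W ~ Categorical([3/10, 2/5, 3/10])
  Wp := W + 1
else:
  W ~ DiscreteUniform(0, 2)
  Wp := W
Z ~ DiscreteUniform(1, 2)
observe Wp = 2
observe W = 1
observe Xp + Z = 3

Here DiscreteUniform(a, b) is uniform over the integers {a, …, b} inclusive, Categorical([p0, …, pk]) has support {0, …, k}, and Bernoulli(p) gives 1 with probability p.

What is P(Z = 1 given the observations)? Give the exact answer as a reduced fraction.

P(Z = 1 | obs) = 7/22

Enumerate traces; 12 have nonzero weight after conditioning:
  (U=0, Y=2, X=0, V=2, W=1, Z=2) weight 1/160
  (U=0, Y=2, X=1, V=2, W=1, Z=1) weight 1/160
  (U=0, Y=3, X=1, V=2, W=1, Z=2) weight 1/140
  (U=1, Y=2, X=0, V=2, W=1, Z=2) weight 1/160
  (U=1, Y=2, X=1, V=2, W=1, Z=1) weight 1/160
  (U=1, Y=3, X=1, V=2, W=1, Z=2) weight 1/140
  (U=2, Y=2, X=0, V=2, W=1, Z=2) weight 1/160
  (U=2, Y=2, X=1, V=2, W=1, Z=1) weight 1/160
  … 4 more
Group by Z:
  weight(Z=1) = 1/40
  weight(Z=2) = 3/56
Total weight = 1/40 + 3/56 = 11/140
P(Z=1 | obs) = 1/40 / 11/140 = 7/22
P(Z=2 | obs) = 3/56 / 11/140 = 15/22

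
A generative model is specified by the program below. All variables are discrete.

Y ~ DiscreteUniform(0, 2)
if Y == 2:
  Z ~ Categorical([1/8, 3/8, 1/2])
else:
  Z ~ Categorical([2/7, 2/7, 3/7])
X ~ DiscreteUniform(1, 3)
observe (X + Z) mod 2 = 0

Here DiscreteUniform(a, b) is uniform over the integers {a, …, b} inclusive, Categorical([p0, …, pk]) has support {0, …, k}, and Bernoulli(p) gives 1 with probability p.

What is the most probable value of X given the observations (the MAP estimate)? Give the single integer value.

Enumerate traces; 12 have nonzero weight after conditioning:
  (Y=0, Z=0, X=2) weight 2/63
  (Y=0, Z=1, X=1) weight 2/63
  (Y=0, Z=1, X=3) weight 2/63
  (Y=0, Z=2, X=2) weight 1/21
  (Y=1, Z=0, X=2) weight 2/63
  (Y=1, Z=1, X=1) weight 2/63
  (Y=1, Z=1, X=3) weight 2/63
  (Y=1, Z=2, X=2) weight 1/21
  … 4 more
Group by X:
  weight(X=1) = 53/504
  weight(X=2) = 115/504
  weight(X=3) = 53/504
Total weight = 53/504 + 115/504 + 53/504 = 221/504
P(X=1 | obs) = 53/504 / 221/504 = 53/221
P(X=2 | obs) = 115/504 / 221/504 = 115/221
P(X=3 | obs) = 53/504 / 221/504 = 53/221
argmax = 2

argmax_v P(X = v | obs) = 2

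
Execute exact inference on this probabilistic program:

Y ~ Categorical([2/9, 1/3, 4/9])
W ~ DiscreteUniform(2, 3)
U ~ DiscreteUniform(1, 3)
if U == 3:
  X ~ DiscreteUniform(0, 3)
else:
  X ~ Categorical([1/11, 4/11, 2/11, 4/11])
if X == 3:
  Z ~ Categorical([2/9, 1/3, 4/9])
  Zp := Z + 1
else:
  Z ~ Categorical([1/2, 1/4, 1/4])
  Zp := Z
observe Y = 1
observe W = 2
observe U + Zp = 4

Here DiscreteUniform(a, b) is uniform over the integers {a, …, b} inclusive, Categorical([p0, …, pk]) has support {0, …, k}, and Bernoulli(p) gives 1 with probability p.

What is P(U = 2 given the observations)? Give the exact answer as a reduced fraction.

P(U = 2 | obs) = 444/1085

Enumerate traces; 9 have nonzero weight after conditioning:
  (Y=1, W=2, U=1, X=3, Z=2) weight 8/891
  (Y=1, W=2, U=2, X=0, Z=2) weight 1/792
  (Y=1, W=2, U=2, X=1, Z=2) weight 1/198
  (Y=1, W=2, U=2, X=2, Z=2) weight 1/396
  (Y=1, W=2, U=2, X=3, Z=1) weight 2/297
  (Y=1, W=2, U=3, X=0, Z=1) weight 1/288
  (Y=1, W=2, U=3, X=1, Z=1) weight 1/288
  (Y=1, W=2, U=3, X=2, Z=1) weight 1/288
  … 1 more
Group by U:
  weight(U=1) = 8/891
  weight(U=2) = 37/2376
  weight(U=3) = 35/2592
Total weight = 8/891 + 37/2376 + 35/2592 = 1085/28512
P(U=1 | obs) = 8/891 / 1085/28512 = 256/1085
P(U=2 | obs) = 37/2376 / 1085/28512 = 444/1085
P(U=3 | obs) = 35/2592 / 1085/28512 = 11/31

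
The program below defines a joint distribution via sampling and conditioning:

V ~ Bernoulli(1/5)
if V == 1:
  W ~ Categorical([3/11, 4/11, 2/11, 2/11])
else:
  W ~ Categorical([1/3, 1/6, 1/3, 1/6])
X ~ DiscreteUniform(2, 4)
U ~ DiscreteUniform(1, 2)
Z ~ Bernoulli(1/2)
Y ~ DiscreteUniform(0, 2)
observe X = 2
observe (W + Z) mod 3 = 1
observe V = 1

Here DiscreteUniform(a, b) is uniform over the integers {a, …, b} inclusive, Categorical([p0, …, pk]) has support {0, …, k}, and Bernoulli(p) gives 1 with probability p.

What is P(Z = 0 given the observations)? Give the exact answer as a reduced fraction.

P(Z = 0 | obs) = 4/9

Enumerate traces; 18 have nonzero weight after conditioning:
  (V=1, W=0, X=2, U=1, Z=1, Y=0) weight 1/660
  (V=1, W=0, X=2, U=1, Z=1, Y=1) weight 1/660
  (V=1, W=0, X=2, U=1, Z=1, Y=2) weight 1/660
  (V=1, W=0, X=2, U=2, Z=1, Y=0) weight 1/660
  (V=1, W=0, X=2, U=2, Z=1, Y=1) weight 1/660
  (V=1, W=0, X=2, U=2, Z=1, Y=2) weight 1/660
  (V=1, W=1, X=2, U=1, Z=0, Y=0) weight 1/495
  (V=1, W=1, X=2, U=1, Z=0, Y=1) weight 1/495
  … 10 more
Group by Z:
  weight(Z=0) = 2/165
  weight(Z=1) = 1/66
Total weight = 2/165 + 1/66 = 3/110
P(Z=0 | obs) = 2/165 / 3/110 = 4/9
P(Z=1 | obs) = 1/66 / 3/110 = 5/9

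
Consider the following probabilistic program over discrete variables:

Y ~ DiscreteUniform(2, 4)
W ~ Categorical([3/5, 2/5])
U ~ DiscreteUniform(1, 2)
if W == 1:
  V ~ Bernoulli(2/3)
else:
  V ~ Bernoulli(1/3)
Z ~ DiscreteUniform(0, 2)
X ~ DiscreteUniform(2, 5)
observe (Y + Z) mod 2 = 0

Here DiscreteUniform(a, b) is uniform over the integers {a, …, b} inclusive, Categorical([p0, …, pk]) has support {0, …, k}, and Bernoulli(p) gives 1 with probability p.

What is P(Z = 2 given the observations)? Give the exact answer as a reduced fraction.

Enumerate traces; 160 have nonzero weight after conditioning:
  (Y=2, W=0, U=1, V=0, Z=0, X=2) weight 1/180
  (Y=2, W=0, U=1, V=0, Z=0, X=3) weight 1/180
  (Y=2, W=0, U=1, V=0, Z=0, X=4) weight 1/180
  (Y=2, W=0, U=1, V=0, Z=0, X=5) weight 1/180
  (Y=2, W=0, U=1, V=0, Z=2, X=2) weight 1/180
  (Y=2, W=0, U=1, V=0, Z=2, X=3) weight 1/180
  (Y=2, W=0, U=1, V=0, Z=2, X=4) weight 1/180
  (Y=2, W=0, U=1, V=0, Z=2, X=5) weight 1/180
  (Y=3, W=0, U=1, V=0, Z=1, X=2) weight 1/180
  … 151 more
Group by Z:
  weight(Z=0) = 2/9
  weight(Z=1) = 1/9
  weight(Z=2) = 2/9
Total weight = 2/9 + 1/9 + 2/9 = 5/9
P(Z=0 | obs) = 2/9 / 5/9 = 2/5
P(Z=1 | obs) = 1/9 / 5/9 = 1/5
P(Z=2 | obs) = 2/9 / 5/9 = 2/5

P(Z = 2 | obs) = 2/5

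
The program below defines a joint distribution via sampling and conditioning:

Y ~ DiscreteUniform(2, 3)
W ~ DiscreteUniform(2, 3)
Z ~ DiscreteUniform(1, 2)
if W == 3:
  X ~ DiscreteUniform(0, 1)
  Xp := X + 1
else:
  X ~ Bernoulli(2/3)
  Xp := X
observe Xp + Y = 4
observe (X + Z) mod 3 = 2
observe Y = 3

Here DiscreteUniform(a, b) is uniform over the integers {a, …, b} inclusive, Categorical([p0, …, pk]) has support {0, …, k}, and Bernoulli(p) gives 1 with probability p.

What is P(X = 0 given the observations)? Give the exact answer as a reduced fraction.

P(X = 0 | obs) = 3/7

Enumerate traces; 2 have nonzero weight after conditioning:
  (Y=3, W=2, Z=1, X=1) weight 1/12
  (Y=3, W=3, Z=2, X=0) weight 1/16
Group by X:
  weight(X=0) = 1/16
  weight(X=1) = 1/12
Total weight = 1/16 + 1/12 = 7/48
P(X=0 | obs) = 1/16 / 7/48 = 3/7
P(X=1 | obs) = 1/12 / 7/48 = 4/7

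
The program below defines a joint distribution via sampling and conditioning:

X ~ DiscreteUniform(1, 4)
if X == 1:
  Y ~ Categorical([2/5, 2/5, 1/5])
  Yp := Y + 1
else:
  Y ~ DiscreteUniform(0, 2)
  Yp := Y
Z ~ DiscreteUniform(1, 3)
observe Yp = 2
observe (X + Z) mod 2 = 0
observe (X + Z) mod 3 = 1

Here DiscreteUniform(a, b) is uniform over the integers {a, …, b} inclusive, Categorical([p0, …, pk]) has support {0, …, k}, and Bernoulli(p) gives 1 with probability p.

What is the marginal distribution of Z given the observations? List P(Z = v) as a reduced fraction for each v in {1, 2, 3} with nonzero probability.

Enumerate traces; 3 have nonzero weight after conditioning:
  (X=1, Y=1, Z=3) weight 1/30
  (X=2, Y=2, Z=2) weight 1/36
  (X=3, Y=2, Z=1) weight 1/36
Group by Z:
  weight(Z=1) = 1/36
  weight(Z=2) = 1/36
  weight(Z=3) = 1/30
Total weight = 1/36 + 1/36 + 1/30 = 4/45
P(Z=1 | obs) = 1/36 / 4/45 = 5/16
P(Z=2 | obs) = 1/36 / 4/45 = 5/16
P(Z=3 | obs) = 1/30 / 4/45 = 3/8

P(Z=1) = 5/16, P(Z=2) = 5/16, P(Z=3) = 3/8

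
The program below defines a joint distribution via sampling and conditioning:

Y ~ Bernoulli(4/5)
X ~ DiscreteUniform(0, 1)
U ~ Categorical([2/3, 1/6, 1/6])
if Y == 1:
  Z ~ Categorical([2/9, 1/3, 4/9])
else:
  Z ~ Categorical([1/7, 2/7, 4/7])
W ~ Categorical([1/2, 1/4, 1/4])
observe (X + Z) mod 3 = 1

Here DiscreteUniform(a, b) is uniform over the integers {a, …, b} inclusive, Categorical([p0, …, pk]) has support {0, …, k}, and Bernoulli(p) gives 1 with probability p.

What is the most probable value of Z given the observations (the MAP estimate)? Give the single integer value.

Enumerate traces; 36 have nonzero weight after conditioning:
  (Y=0, X=0, U=0, Z=1, W=0) weight 1/105
  (Y=0, X=0, U=0, Z=1, W=1) weight 1/210
  (Y=0, X=0, U=0, Z=1, W=2) weight 1/210
  (Y=0, X=0, U=1, Z=1, W=0) weight 1/420
  (Y=0, X=0, U=1, Z=1, W=1) weight 1/840
  (Y=0, X=0, U=1, Z=1, W=2) weight 1/840
  (Y=0, X=0, U=2, Z=1, W=0) weight 1/420
  (Y=0, X=0, U=2, Z=1, W=1) weight 1/840
  (Y=0, X=1, U=0, Z=0, W=0) weight 1/210
  … 27 more
Group by Z:
  weight(Z=0) = 13/126
  weight(Z=1) = 17/105
Total weight = 13/126 + 17/105 = 167/630
P(Z=0 | obs) = 13/126 / 167/630 = 65/167
P(Z=1 | obs) = 17/105 / 167/630 = 102/167
argmax = 1

argmax_v P(Z = v | obs) = 1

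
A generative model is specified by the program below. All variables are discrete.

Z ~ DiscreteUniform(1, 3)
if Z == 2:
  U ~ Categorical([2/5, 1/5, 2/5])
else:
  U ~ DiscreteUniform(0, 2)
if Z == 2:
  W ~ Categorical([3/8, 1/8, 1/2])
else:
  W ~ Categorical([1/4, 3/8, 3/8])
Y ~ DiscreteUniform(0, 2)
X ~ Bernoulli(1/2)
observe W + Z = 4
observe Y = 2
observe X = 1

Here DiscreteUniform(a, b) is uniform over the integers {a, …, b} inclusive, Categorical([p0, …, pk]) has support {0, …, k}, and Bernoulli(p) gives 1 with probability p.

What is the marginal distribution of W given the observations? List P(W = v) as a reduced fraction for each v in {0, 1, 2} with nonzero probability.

Enumerate traces; 6 have nonzero weight after conditioning:
  (Z=2, U=0, W=2, Y=2, X=1) weight 1/90
  (Z=2, U=1, W=2, Y=2, X=1) weight 1/180
  (Z=2, U=2, W=2, Y=2, X=1) weight 1/90
  (Z=3, U=0, W=1, Y=2, X=1) weight 1/144
  (Z=3, U=1, W=1, Y=2, X=1) weight 1/144
  (Z=3, U=2, W=1, Y=2, X=1) weight 1/144
Group by W:
  weight(W=1) = 1/48
  weight(W=2) = 1/36
Total weight = 1/48 + 1/36 = 7/144
P(W=1 | obs) = 1/48 / 7/144 = 3/7
P(W=2 | obs) = 1/36 / 7/144 = 4/7

P(W=1) = 3/7, P(W=2) = 4/7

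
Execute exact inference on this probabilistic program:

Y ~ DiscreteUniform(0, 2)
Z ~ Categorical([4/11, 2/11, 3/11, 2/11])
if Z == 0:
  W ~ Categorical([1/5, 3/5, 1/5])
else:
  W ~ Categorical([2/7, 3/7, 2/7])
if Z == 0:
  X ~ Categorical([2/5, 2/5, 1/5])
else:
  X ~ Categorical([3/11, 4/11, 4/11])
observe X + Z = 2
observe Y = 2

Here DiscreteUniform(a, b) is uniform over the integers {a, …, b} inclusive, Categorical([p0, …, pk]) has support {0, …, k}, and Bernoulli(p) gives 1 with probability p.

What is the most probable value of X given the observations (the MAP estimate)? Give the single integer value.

Enumerate traces; 9 have nonzero weight after conditioning:
  (Y=2, Z=0, W=0, X=2) weight 4/825
  (Y=2, Z=0, W=1, X=2) weight 4/275
  (Y=2, Z=0, W=2, X=2) weight 4/825
  (Y=2, Z=1, W=0, X=1) weight 16/2541
  (Y=2, Z=1, W=1, X=1) weight 8/847
  (Y=2, Z=1, W=2, X=1) weight 16/2541
  (Y=2, Z=2, W=0, X=0) weight 6/847
  (Y=2, Z=2, W=1, X=0) weight 9/847
  … 1 more
Group by X:
  weight(X=0) = 3/121
  weight(X=1) = 8/363
  weight(X=2) = 4/165
Total weight = 3/121 + 8/363 + 4/165 = 43/605
P(X=0 | obs) = 3/121 / 43/605 = 15/43
P(X=1 | obs) = 8/363 / 43/605 = 40/129
P(X=2 | obs) = 4/165 / 43/605 = 44/129
argmax = 0

argmax_v P(X = v | obs) = 0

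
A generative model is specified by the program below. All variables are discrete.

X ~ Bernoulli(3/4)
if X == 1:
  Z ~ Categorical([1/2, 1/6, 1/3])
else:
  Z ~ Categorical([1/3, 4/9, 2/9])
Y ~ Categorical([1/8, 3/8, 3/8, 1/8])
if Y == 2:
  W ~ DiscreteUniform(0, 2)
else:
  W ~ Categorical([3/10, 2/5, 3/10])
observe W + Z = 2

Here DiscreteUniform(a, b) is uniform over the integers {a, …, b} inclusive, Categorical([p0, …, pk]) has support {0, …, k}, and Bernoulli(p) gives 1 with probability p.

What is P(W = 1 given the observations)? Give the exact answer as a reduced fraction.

P(W = 1 | obs) = 102/377

Enumerate traces; 24 have nonzero weight after conditioning:
  (X=0, Z=0, Y=0, W=2) weight 1/320
  (X=0, Z=0, Y=1, W=2) weight 3/320
  (X=0, Z=0, Y=2, W=2) weight 1/96
  (X=0, Z=0, Y=3, W=2) weight 1/320
  (X=0, Z=1, Y=0, W=1) weight 1/180
  (X=0, Z=1, Y=1, W=1) weight 1/60
  (X=0, Z=1, Y=2, W=1) weight 1/72
  (X=0, Z=1, Y=3, W=1) weight 1/180
  (X=0, Z=2, Y=0, W=0) weight 1/480
  … 15 more
Group by W:
  weight(W=0) = 55/576
  weight(W=1) = 17/192
  weight(W=2) = 55/384
Total weight = 55/576 + 17/192 + 55/384 = 377/1152
P(W=0 | obs) = 55/576 / 377/1152 = 110/377
P(W=1 | obs) = 17/192 / 377/1152 = 102/377
P(W=2 | obs) = 55/384 / 377/1152 = 165/377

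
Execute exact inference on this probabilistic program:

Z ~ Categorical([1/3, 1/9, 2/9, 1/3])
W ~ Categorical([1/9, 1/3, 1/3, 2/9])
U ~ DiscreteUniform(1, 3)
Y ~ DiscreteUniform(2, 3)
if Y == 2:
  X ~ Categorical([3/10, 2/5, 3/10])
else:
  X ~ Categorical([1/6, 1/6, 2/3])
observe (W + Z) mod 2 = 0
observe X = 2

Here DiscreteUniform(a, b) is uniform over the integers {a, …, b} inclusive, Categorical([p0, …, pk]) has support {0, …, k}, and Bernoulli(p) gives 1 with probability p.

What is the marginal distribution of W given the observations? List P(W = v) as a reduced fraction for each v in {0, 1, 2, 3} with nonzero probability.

P(W=0) = 1/8, P(W=1) = 3/10, P(W=2) = 3/8, P(W=3) = 1/5

Enumerate traces; 48 have nonzero weight after conditioning:
  (Z=0, W=0, U=1, Y=2, X=2) weight 1/540
  (Z=0, W=0, U=1, Y=3, X=2) weight 1/243
  (Z=0, W=0, U=2, Y=2, X=2) weight 1/540
  (Z=0, W=0, U=2, Y=3, X=2) weight 1/243
  (Z=0, W=0, U=3, Y=2, X=2) weight 1/540
  (Z=0, W=0, U=3, Y=3, X=2) weight 1/243
  (Z=0, W=2, U=1, Y=2, X=2) weight 1/180
  (Z=0, W=2, U=1, Y=3, X=2) weight 1/81
  (Z=1, W=1, U=1, Y=2, X=2) weight 1/540
  (Z=1, W=3, U=1, Y=2, X=2) weight 1/810
  … 38 more
Group by W:
  weight(W=0) = 29/972
  weight(W=1) = 29/405
  weight(W=2) = 29/324
  weight(W=3) = 58/1215
Total weight = 29/972 + 29/405 + 29/324 + 58/1215 = 58/243
P(W=0 | obs) = 29/972 / 58/243 = 1/8
P(W=1 | obs) = 29/405 / 58/243 = 3/10
P(W=2 | obs) = 29/324 / 58/243 = 3/8
P(W=3 | obs) = 58/1215 / 58/243 = 1/5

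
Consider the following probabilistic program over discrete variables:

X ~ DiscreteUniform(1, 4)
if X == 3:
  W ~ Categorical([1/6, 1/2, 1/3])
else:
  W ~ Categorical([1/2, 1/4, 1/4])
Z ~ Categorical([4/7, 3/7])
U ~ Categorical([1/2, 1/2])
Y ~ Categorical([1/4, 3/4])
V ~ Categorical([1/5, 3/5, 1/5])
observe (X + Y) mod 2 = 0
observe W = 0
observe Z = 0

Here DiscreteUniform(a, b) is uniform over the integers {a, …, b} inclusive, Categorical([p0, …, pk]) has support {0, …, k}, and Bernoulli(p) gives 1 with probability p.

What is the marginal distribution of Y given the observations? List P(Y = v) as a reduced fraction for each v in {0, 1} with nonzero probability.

Enumerate traces; 24 have nonzero weight after conditioning:
  (X=1, W=0, Z=0, U=0, Y=1, V=0) weight 3/560
  (X=1, W=0, Z=0, U=0, Y=1, V=1) weight 9/560
  (X=1, W=0, Z=0, U=0, Y=1, V=2) weight 3/560
  (X=1, W=0, Z=0, U=1, Y=1, V=0) weight 3/560
  (X=1, W=0, Z=0, U=1, Y=1, V=1) weight 9/560
  (X=1, W=0, Z=0, U=1, Y=1, V=2) weight 3/560
  (X=2, W=0, Z=0, U=0, Y=0, V=0) weight 1/560
  (X=2, W=0, Z=0, U=0, Y=0, V=1) weight 3/560
  … 16 more
Group by Y:
  weight(Y=0) = 1/28
  weight(Y=1) = 1/14
Total weight = 1/28 + 1/14 = 3/28
P(Y=0 | obs) = 1/28 / 3/28 = 1/3
P(Y=1 | obs) = 1/14 / 3/28 = 2/3

P(Y=0) = 1/3, P(Y=1) = 2/3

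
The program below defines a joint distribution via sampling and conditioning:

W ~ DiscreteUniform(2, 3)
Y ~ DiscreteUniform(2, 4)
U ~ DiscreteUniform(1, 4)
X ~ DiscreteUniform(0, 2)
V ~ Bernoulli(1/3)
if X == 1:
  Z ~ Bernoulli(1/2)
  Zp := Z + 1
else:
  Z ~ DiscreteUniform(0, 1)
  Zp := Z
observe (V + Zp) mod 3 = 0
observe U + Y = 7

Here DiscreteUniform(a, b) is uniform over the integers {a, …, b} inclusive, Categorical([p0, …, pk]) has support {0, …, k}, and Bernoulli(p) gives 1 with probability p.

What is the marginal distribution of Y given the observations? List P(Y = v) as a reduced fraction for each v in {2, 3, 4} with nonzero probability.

Enumerate traces; 12 have nonzero weight after conditioning:
  (W=2, Y=3, U=4, X=0, V=0, Z=0) weight 1/216
  (W=2, Y=3, U=4, X=1, V=1, Z=1) weight 1/432
  (W=2, Y=3, U=4, X=2, V=0, Z=0) weight 1/216
  (W=2, Y=4, U=3, X=0, V=0, Z=0) weight 1/216
  (W=2, Y=4, U=3, X=1, V=1, Z=1) weight 1/432
  (W=2, Y=4, U=3, X=2, V=0, Z=0) weight 1/216
  (W=3, Y=3, U=4, X=0, V=0, Z=0) weight 1/216
  (W=3, Y=3, U=4, X=1, V=1, Z=1) weight 1/432
  … 4 more
Group by Y:
  weight(Y=3) = 5/216
  weight(Y=4) = 5/216
Total weight = 5/216 + 5/216 = 5/108
P(Y=3 | obs) = 5/216 / 5/108 = 1/2
P(Y=4 | obs) = 5/216 / 5/108 = 1/2

P(Y=3) = 1/2, P(Y=4) = 1/2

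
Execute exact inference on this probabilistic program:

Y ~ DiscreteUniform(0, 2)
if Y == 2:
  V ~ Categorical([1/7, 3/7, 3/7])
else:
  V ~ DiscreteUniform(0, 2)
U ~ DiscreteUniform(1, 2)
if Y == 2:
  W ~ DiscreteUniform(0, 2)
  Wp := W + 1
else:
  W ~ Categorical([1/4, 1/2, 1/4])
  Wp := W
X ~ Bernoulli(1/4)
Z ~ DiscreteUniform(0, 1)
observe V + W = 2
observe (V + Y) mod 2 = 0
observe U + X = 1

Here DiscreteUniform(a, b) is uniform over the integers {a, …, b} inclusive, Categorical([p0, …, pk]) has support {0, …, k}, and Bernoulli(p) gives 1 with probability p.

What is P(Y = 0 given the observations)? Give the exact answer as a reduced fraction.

Enumerate traces; 10 have nonzero weight after conditioning:
  (Y=0, V=0, U=1, W=2, X=0, Z=0) weight 1/192
  (Y=0, V=0, U=1, W=2, X=0, Z=1) weight 1/192
  (Y=0, V=2, U=1, W=0, X=0, Z=0) weight 1/192
  (Y=0, V=2, U=1, W=0, X=0, Z=1) weight 1/192
  (Y=1, V=1, U=1, W=1, X=0, Z=0) weight 1/96
  (Y=1, V=1, U=1, W=1, X=0, Z=1) weight 1/96
  (Y=2, V=0, U=1, W=2, X=0, Z=0) weight 1/336
  (Y=2, V=0, U=1, W=2, X=0, Z=1) weight 1/336
  … 2 more
Group by Y:
  weight(Y=0) = 1/48
  weight(Y=1) = 1/48
  weight(Y=2) = 1/42
Total weight = 1/48 + 1/48 + 1/42 = 11/168
P(Y=0 | obs) = 1/48 / 11/168 = 7/22
P(Y=1 | obs) = 1/48 / 11/168 = 7/22
P(Y=2 | obs) = 1/42 / 11/168 = 4/11

P(Y = 0 | obs) = 7/22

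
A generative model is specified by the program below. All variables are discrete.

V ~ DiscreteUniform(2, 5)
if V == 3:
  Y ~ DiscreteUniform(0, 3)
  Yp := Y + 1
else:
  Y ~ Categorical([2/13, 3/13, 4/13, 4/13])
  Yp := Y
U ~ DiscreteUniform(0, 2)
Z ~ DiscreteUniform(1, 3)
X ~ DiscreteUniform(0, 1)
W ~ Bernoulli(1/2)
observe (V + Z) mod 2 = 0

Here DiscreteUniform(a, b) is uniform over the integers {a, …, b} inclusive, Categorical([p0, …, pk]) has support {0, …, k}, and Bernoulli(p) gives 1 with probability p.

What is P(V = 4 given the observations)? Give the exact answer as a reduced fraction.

Enumerate traces; 288 have nonzero weight after conditioning:
  (V=2, Y=0, U=0, Z=2, X=0, W=0) weight 1/936
  (V=2, Y=0, U=0, Z=2, X=0, W=1) weight 1/936
  (V=2, Y=0, U=0, Z=2, X=1, W=0) weight 1/936
  (V=2, Y=0, U=0, Z=2, X=1, W=1) weight 1/936
  (V=2, Y=0, U=1, Z=2, X=0, W=0) weight 1/936
  (V=2, Y=0, U=1, Z=2, X=0, W=1) weight 1/936
  (V=2, Y=0, U=1, Z=2, X=1, W=0) weight 1/936
  (V=2, Y=0, U=1, Z=2, X=1, W=1) weight 1/936
  (V=3, Y=0, U=0, Z=1, X=0, W=0) weight 1/576
  (V=4, Y=0, U=0, Z=2, X=0, W=0) weight 1/936
  … 278 more
Group by V:
  weight(V=2) = 1/12
  weight(V=3) = 1/6
  weight(V=4) = 1/12
  weight(V=5) = 1/6
Total weight = 1/12 + 1/6 + 1/12 + 1/6 = 1/2
P(V=2 | obs) = 1/12 / 1/2 = 1/6
P(V=3 | obs) = 1/6 / 1/2 = 1/3
P(V=4 | obs) = 1/12 / 1/2 = 1/6
P(V=5 | obs) = 1/6 / 1/2 = 1/3

P(V = 4 | obs) = 1/6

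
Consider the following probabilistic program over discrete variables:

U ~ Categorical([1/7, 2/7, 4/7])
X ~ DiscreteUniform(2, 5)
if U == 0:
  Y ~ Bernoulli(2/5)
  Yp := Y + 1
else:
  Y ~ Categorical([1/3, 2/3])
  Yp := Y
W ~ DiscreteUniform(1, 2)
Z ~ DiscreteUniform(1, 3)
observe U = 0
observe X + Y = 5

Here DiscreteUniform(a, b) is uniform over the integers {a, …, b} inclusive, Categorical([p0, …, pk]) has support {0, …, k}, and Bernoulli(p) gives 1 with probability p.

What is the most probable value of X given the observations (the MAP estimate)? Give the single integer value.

Enumerate traces; 12 have nonzero weight after conditioning:
  (U=0, X=4, Y=1, W=1, Z=1) weight 1/420
  (U=0, X=4, Y=1, W=1, Z=2) weight 1/420
  (U=0, X=4, Y=1, W=1, Z=3) weight 1/420
  (U=0, X=4, Y=1, W=2, Z=1) weight 1/420
  (U=0, X=4, Y=1, W=2, Z=2) weight 1/420
  (U=0, X=4, Y=1, W=2, Z=3) weight 1/420
  (U=0, X=5, Y=0, W=1, Z=1) weight 1/280
  (U=0, X=5, Y=0, W=1, Z=2) weight 1/280
  … 4 more
Group by X:
  weight(X=4) = 1/70
  weight(X=5) = 3/140
Total weight = 1/70 + 3/140 = 1/28
P(X=4 | obs) = 1/70 / 1/28 = 2/5
P(X=5 | obs) = 3/140 / 1/28 = 3/5
argmax = 5

argmax_v P(X = v | obs) = 5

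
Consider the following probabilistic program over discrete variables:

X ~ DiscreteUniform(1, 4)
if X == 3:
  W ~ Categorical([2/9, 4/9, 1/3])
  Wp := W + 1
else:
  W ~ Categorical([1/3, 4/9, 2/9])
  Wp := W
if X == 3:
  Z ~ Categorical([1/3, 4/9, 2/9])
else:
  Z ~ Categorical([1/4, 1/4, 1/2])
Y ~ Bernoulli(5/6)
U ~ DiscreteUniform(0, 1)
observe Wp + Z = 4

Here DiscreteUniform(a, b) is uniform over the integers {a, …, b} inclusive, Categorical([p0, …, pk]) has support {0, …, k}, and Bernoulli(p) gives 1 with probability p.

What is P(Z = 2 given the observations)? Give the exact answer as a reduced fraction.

P(Z = 2 | obs) = 35/47

Enumerate traces; 20 have nonzero weight after conditioning:
  (X=1, W=2, Z=2, Y=0, U=0) weight 1/432
  (X=1, W=2, Z=2, Y=0, U=1) weight 1/432
  (X=1, W=2, Z=2, Y=1, U=0) weight 5/432
  (X=1, W=2, Z=2, Y=1, U=1) weight 5/432
  (X=2, W=2, Z=2, Y=0, U=0) weight 1/432
  (X=2, W=2, Z=2, Y=0, U=1) weight 1/432
  (X=2, W=2, Z=2, Y=1, U=0) weight 5/432
  (X=2, W=2, Z=2, Y=1, U=1) weight 5/432
  (X=3, W=2, Z=1, Y=0, U=0) weight 1/324
  … 11 more
Group by Z:
  weight(Z=1) = 1/27
  weight(Z=2) = 35/324
Total weight = 1/27 + 35/324 = 47/324
P(Z=1 | obs) = 1/27 / 47/324 = 12/47
P(Z=2 | obs) = 35/324 / 47/324 = 35/47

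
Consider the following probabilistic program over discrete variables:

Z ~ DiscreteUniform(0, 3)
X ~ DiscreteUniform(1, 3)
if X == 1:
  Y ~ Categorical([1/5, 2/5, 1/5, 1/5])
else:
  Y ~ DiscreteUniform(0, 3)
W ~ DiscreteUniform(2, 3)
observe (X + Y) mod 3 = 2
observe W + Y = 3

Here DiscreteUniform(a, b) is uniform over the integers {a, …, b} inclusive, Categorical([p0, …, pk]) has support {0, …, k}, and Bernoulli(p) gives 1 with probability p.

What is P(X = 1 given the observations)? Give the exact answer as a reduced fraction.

Enumerate traces; 8 have nonzero weight after conditioning:
  (Z=0, X=1, Y=1, W=2) weight 1/60
  (Z=0, X=2, Y=0, W=3) weight 1/96
  (Z=1, X=1, Y=1, W=2) weight 1/60
  (Z=1, X=2, Y=0, W=3) weight 1/96
  (Z=2, X=1, Y=1, W=2) weight 1/60
  (Z=2, X=2, Y=0, W=3) weight 1/96
  (Z=3, X=1, Y=1, W=2) weight 1/60
  (Z=3, X=2, Y=0, W=3) weight 1/96
Group by X:
  weight(X=1) = 1/15
  weight(X=2) = 1/24
Total weight = 1/15 + 1/24 = 13/120
P(X=1 | obs) = 1/15 / 13/120 = 8/13
P(X=2 | obs) = 1/24 / 13/120 = 5/13

P(X = 1 | obs) = 8/13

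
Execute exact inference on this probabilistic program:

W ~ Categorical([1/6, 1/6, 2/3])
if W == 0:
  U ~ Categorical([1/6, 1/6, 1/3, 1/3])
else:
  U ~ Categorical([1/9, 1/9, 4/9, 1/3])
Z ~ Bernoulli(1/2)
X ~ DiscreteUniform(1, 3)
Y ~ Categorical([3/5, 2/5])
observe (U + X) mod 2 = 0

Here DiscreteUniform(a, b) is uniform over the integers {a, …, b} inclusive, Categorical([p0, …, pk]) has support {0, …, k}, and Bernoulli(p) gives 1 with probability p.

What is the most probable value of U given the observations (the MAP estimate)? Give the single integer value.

argmax_v P(U = v | obs) = 3

Enumerate traces; 72 have nonzero weight after conditioning:
  (W=0, U=0, Z=0, X=2, Y=0) weight 1/360
  (W=0, U=0, Z=0, X=2, Y=1) weight 1/540
  (W=0, U=0, Z=1, X=2, Y=0) weight 1/360
  (W=0, U=0, Z=1, X=2, Y=1) weight 1/540
  (W=0, U=1, Z=0, X=1, Y=0) weight 1/360
  (W=0, U=1, Z=0, X=1, Y=1) weight 1/540
  (W=0, U=1, Z=0, X=3, Y=0) weight 1/360
  (W=0, U=1, Z=0, X=3, Y=1) weight 1/540
  (W=0, U=2, Z=0, X=2, Y=0) weight 1/180
  (W=0, U=3, Z=0, X=1, Y=0) weight 1/180
  … 62 more
Group by U:
  weight(U=0) = 13/324
  weight(U=1) = 13/162
  weight(U=2) = 23/162
  weight(U=3) = 2/9
Total weight = 13/324 + 13/162 + 23/162 + 2/9 = 157/324
P(U=0 | obs) = 13/324 / 157/324 = 13/157
P(U=1 | obs) = 13/162 / 157/324 = 26/157
P(U=2 | obs) = 23/162 / 157/324 = 46/157
P(U=3 | obs) = 2/9 / 157/324 = 72/157
argmax = 3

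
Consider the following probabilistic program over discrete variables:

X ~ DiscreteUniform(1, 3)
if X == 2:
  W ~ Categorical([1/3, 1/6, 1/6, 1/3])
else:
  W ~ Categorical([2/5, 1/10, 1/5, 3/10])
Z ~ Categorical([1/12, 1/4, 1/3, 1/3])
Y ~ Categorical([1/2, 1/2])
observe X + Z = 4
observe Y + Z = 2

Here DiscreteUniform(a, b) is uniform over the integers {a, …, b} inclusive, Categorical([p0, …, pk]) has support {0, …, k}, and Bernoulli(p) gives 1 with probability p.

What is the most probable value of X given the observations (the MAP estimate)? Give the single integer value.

argmax_v P(X = v | obs) = 2

Enumerate traces; 8 have nonzero weight after conditioning:
  (X=2, W=0, Z=2, Y=0) weight 1/54
  (X=2, W=1, Z=2, Y=0) weight 1/108
  (X=2, W=2, Z=2, Y=0) weight 1/108
  (X=2, W=3, Z=2, Y=0) weight 1/54
  (X=3, W=0, Z=1, Y=1) weight 1/60
  (X=3, W=1, Z=1, Y=1) weight 1/240
  (X=3, W=2, Z=1, Y=1) weight 1/120
  (X=3, W=3, Z=1, Y=1) weight 1/80
Group by X:
  weight(X=2) = 1/18
  weight(X=3) = 1/24
Total weight = 1/18 + 1/24 = 7/72
P(X=2 | obs) = 1/18 / 7/72 = 4/7
P(X=3 | obs) = 1/24 / 7/72 = 3/7
argmax = 2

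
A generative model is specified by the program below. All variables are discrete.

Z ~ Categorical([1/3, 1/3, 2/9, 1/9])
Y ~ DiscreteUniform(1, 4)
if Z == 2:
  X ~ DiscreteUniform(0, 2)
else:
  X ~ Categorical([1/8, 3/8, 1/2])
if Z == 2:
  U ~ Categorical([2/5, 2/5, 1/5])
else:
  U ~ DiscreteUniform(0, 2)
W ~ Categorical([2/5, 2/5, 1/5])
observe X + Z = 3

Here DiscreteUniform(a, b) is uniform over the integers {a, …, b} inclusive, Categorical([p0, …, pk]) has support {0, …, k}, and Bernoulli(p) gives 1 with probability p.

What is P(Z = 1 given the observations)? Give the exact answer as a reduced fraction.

P(Z = 1 | obs) = 36/55

Enumerate traces; 108 have nonzero weight after conditioning:
  (Z=1, Y=1, X=2, U=0, W=0) weight 1/180
  (Z=1, Y=1, X=2, U=0, W=1) weight 1/180
  (Z=1, Y=1, X=2, U=0, W=2) weight 1/360
  (Z=1, Y=1, X=2, U=1, W=0) weight 1/180
  (Z=1, Y=1, X=2, U=1, W=1) weight 1/180
  (Z=1, Y=1, X=2, U=1, W=2) weight 1/360
  (Z=1, Y=1, X=2, U=2, W=0) weight 1/180
  (Z=1, Y=1, X=2, U=2, W=1) weight 1/180
  (Z=2, Y=1, X=1, U=0, W=0) weight 2/675
  (Z=3, Y=1, X=0, U=0, W=0) weight 1/2160
  … 98 more
Group by Z:
  weight(Z=1) = 1/6
  weight(Z=2) = 2/27
  weight(Z=3) = 1/72
Total weight = 1/6 + 2/27 + 1/72 = 55/216
P(Z=1 | obs) = 1/6 / 55/216 = 36/55
P(Z=2 | obs) = 2/27 / 55/216 = 16/55
P(Z=3 | obs) = 1/72 / 55/216 = 3/55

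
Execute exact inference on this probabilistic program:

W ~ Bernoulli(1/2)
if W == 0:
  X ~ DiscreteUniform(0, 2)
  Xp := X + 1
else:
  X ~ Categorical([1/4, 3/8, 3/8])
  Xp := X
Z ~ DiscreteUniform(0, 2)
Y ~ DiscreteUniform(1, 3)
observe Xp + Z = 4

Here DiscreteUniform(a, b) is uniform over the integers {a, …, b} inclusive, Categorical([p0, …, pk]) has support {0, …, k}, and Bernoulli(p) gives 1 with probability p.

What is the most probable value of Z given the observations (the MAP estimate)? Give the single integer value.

argmax_v P(Z = v | obs) = 2

Enumerate traces; 9 have nonzero weight after conditioning:
  (W=0, X=1, Z=2, Y=1) weight 1/54
  (W=0, X=1, Z=2, Y=2) weight 1/54
  (W=0, X=1, Z=2, Y=3) weight 1/54
  (W=0, X=2, Z=1, Y=1) weight 1/54
  (W=0, X=2, Z=1, Y=2) weight 1/54
  (W=0, X=2, Z=1, Y=3) weight 1/54
  (W=1, X=2, Z=2, Y=1) weight 1/48
  (W=1, X=2, Z=2, Y=2) weight 1/48
  … 1 more
Group by Z:
  weight(Z=1) = 1/18
  weight(Z=2) = 17/144
Total weight = 1/18 + 17/144 = 25/144
P(Z=1 | obs) = 1/18 / 25/144 = 8/25
P(Z=2 | obs) = 17/144 / 25/144 = 17/25
argmax = 2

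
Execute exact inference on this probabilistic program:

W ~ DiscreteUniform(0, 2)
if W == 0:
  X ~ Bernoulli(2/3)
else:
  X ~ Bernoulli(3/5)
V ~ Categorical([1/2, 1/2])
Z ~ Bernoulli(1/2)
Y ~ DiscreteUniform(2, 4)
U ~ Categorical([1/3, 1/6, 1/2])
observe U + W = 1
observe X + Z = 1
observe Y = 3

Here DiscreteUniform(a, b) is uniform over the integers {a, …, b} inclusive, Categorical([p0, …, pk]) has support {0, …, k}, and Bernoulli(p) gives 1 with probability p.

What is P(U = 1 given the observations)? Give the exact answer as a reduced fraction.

P(U = 1 | obs) = 1/3

Enumerate traces; 8 have nonzero weight after conditioning:
  (W=0, X=0, V=0, Z=1, Y=3, U=1) weight 1/648
  (W=0, X=0, V=1, Z=1, Y=3, U=1) weight 1/648
  (W=0, X=1, V=0, Z=0, Y=3, U=1) weight 1/324
  (W=0, X=1, V=1, Z=0, Y=3, U=1) weight 1/324
  (W=1, X=0, V=0, Z=1, Y=3, U=0) weight 1/270
  (W=1, X=0, V=1, Z=1, Y=3, U=0) weight 1/270
  (W=1, X=1, V=0, Z=0, Y=3, U=0) weight 1/180
  (W=1, X=1, V=1, Z=0, Y=3, U=0) weight 1/180
Group by U:
  weight(U=0) = 1/54
  weight(U=1) = 1/108
Total weight = 1/54 + 1/108 = 1/36
P(U=0 | obs) = 1/54 / 1/36 = 2/3
P(U=1 | obs) = 1/108 / 1/36 = 1/3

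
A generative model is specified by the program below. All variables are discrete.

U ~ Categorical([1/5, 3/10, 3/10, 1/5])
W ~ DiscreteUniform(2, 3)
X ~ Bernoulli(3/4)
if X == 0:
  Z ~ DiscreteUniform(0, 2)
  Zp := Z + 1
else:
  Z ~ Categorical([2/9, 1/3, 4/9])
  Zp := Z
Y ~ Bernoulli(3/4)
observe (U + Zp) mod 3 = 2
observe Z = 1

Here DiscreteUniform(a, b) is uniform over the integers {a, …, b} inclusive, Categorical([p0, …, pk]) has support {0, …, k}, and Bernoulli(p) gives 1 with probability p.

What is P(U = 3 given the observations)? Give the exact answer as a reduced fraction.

P(U = 3 | obs) = 2/13

Enumerate traces; 12 have nonzero weight after conditioning:
  (U=0, W=2, X=0, Z=1, Y=0) weight 1/480
  (U=0, W=2, X=0, Z=1, Y=1) weight 1/160
  (U=0, W=3, X=0, Z=1, Y=0) weight 1/480
  (U=0, W=3, X=0, Z=1, Y=1) weight 1/160
  (U=1, W=2, X=1, Z=1, Y=0) weight 3/320
  (U=1, W=2, X=1, Z=1, Y=1) weight 9/320
  (U=1, W=3, X=1, Z=1, Y=0) weight 3/320
  (U=1, W=3, X=1, Z=1, Y=1) weight 9/320
  (U=3, W=2, X=0, Z=1, Y=0) weight 1/480
  … 3 more
Group by U:
  weight(U=0) = 1/60
  weight(U=1) = 3/40
  weight(U=3) = 1/60
Total weight = 1/60 + 3/40 + 1/60 = 13/120
P(U=0 | obs) = 1/60 / 13/120 = 2/13
P(U=1 | obs) = 3/40 / 13/120 = 9/13
P(U=3 | obs) = 1/60 / 13/120 = 2/13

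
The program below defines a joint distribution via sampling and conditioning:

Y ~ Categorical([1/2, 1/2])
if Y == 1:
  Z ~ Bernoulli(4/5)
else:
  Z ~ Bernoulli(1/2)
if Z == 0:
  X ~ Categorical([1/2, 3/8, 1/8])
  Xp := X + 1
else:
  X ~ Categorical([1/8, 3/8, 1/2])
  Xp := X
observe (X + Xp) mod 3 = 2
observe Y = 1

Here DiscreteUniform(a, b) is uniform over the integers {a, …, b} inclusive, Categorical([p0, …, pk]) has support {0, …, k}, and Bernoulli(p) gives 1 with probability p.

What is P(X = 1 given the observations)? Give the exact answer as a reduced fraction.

P(X = 1 | obs) = 12/13

Enumerate traces; 2 have nonzero weight after conditioning:
  (Y=1, Z=0, X=2) weight 1/80
  (Y=1, Z=1, X=1) weight 3/20
Group by X:
  weight(X=1) = 3/20
  weight(X=2) = 1/80
Total weight = 3/20 + 1/80 = 13/80
P(X=1 | obs) = 3/20 / 13/80 = 12/13
P(X=2 | obs) = 1/80 / 13/80 = 1/13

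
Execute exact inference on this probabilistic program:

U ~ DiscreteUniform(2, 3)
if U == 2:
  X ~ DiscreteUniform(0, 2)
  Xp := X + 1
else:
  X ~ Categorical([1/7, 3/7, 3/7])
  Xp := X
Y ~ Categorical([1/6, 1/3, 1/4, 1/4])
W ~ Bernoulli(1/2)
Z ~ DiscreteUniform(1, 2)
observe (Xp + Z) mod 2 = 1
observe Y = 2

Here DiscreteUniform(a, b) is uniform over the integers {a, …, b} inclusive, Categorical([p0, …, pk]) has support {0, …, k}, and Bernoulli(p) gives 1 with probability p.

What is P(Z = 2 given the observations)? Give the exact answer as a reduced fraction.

Enumerate traces; 12 have nonzero weight after conditioning:
  (U=2, X=0, Y=2, W=0, Z=2) weight 1/96
  (U=2, X=0, Y=2, W=1, Z=2) weight 1/96
  (U=2, X=1, Y=2, W=0, Z=1) weight 1/96
  (U=2, X=1, Y=2, W=1, Z=1) weight 1/96
  (U=2, X=2, Y=2, W=0, Z=2) weight 1/96
  (U=2, X=2, Y=2, W=1, Z=2) weight 1/96
  (U=3, X=0, Y=2, W=0, Z=1) weight 1/224
  (U=3, X=0, Y=2, W=1, Z=1) weight 1/224
  … 4 more
Group by Z:
  weight(Z=1) = 19/336
  weight(Z=2) = 23/336
Total weight = 19/336 + 23/336 = 1/8
P(Z=1 | obs) = 19/336 / 1/8 = 19/42
P(Z=2 | obs) = 23/336 / 1/8 = 23/42

P(Z = 2 | obs) = 23/42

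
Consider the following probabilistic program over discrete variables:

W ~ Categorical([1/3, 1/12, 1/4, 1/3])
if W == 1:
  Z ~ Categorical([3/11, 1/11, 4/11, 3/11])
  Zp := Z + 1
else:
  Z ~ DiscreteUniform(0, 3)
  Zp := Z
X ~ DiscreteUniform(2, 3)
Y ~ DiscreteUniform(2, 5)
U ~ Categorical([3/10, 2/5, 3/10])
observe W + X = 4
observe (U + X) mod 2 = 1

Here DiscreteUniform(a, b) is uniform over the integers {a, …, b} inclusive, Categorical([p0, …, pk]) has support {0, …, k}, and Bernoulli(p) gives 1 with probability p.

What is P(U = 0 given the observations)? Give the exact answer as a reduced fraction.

Enumerate traces; 48 have nonzero weight after conditioning:
  (W=1, Z=0, X=3, Y=2, U=0) weight 3/3520
  (W=1, Z=0, X=3, Y=2, U=2) weight 3/3520
  (W=1, Z=0, X=3, Y=3, U=0) weight 3/3520
  (W=1, Z=0, X=3, Y=3, U=2) weight 3/3520
  (W=1, Z=0, X=3, Y=4, U=0) weight 3/3520
  (W=1, Z=0, X=3, Y=4, U=2) weight 3/3520
  (W=1, Z=0, X=3, Y=5, U=0) weight 3/3520
  (W=1, Z=0, X=3, Y=5, U=2) weight 3/3520
  (W=2, Z=0, X=2, Y=2, U=1) weight 1/320
  … 39 more
Group by U:
  weight(U=0) = 1/80
  weight(U=1) = 1/20
  weight(U=2) = 1/80
Total weight = 1/80 + 1/20 + 1/80 = 3/40
P(U=0 | obs) = 1/80 / 3/40 = 1/6
P(U=1 | obs) = 1/20 / 3/40 = 2/3
P(U=2 | obs) = 1/80 / 3/40 = 1/6

P(U = 0 | obs) = 1/6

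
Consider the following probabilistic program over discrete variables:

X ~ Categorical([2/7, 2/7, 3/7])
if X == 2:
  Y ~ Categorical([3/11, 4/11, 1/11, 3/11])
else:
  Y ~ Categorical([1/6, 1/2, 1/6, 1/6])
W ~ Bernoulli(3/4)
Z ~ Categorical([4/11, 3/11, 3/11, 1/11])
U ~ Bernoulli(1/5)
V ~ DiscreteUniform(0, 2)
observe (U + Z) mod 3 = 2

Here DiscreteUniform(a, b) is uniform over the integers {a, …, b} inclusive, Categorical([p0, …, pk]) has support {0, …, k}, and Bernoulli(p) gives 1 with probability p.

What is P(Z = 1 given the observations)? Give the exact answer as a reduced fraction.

Enumerate traces; 144 have nonzero weight after conditioning:
  (X=0, Y=0, W=0, Z=1, U=1, V=0) weight 1/4620
  (X=0, Y=0, W=0, Z=1, U=1, V=1) weight 1/4620
  (X=0, Y=0, W=0, Z=1, U=1, V=2) weight 1/4620
  (X=0, Y=0, W=0, Z=2, U=0, V=0) weight 1/1155
  (X=0, Y=0, W=0, Z=2, U=0, V=1) weight 1/1155
  (X=0, Y=0, W=0, Z=2, U=0, V=2) weight 1/1155
  (X=0, Y=0, W=1, Z=1, U=1, V=0) weight 1/1540
  (X=0, Y=0, W=1, Z=1, U=1, V=1) weight 1/1540
  … 136 more
Group by Z:
  weight(Z=1) = 3/55
  weight(Z=2) = 12/55
Total weight = 3/55 + 12/55 = 3/11
P(Z=1 | obs) = 3/55 / 3/11 = 1/5
P(Z=2 | obs) = 12/55 / 3/11 = 4/5

P(Z = 1 | obs) = 1/5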